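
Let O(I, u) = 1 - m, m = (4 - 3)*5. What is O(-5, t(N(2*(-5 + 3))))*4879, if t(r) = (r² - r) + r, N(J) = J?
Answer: -19516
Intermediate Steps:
t(r) = r²
m = 5 (m = 1*5 = 5)
O(I, u) = -4 (O(I, u) = 1 - 1*5 = 1 - 5 = -4)
O(-5, t(N(2*(-5 + 3))))*4879 = -4*4879 = -19516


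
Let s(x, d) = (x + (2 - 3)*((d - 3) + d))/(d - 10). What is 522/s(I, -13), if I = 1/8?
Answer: -96048/233 ≈ -412.22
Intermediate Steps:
I = 1/8 ≈ 0.12500
s(x, d) = (3 + x - 2*d)/(-10 + d) (s(x, d) = (x - ((-3 + d) + d))/(-10 + d) = (x - (-3 + 2*d))/(-10 + d) = (x + (3 - 2*d))/(-10 + d) = (3 + x - 2*d)/(-10 + d))
522/s(I, -13) = 522/(((3 + 1/8 - 2*(-13))/(-10 - 13))) = 522/(((3 + 1/8 + 26)/(-23))) = 522/((-1/23*233/8)) = 522/(-233/184) = 522*(-184/233) = -96048/233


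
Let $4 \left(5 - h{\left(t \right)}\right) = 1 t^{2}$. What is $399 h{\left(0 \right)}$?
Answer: $1995$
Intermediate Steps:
$h{\left(t \right)} = 5 - \frac{t^{2}}{4}$ ($h{\left(t \right)} = 5 - \frac{1 t^{2}}{4} = 5 - \frac{t^{2}}{4}$)
$399 h{\left(0 \right)} = 399 \left(5 - \frac{0^{2}}{4}\right) = 399 \left(5 - 0\right) = 399 \left(5 + 0\right) = 399 \cdot 5 = 1995$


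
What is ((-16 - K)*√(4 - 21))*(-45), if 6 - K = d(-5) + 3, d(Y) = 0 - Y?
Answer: 630*I*√17 ≈ 2597.6*I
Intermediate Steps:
d(Y) = -Y
K = -2 (K = 6 - (-1*(-5) + 3) = 6 - (5 + 3) = 6 - 1*8 = 6 - 8 = -2)
((-16 - K)*√(4 - 21))*(-45) = ((-16 - 1*(-2))*√(4 - 21))*(-45) = ((-16 + 2)*√(-17))*(-45) = -14*I*√17*(-45) = 630*I*√17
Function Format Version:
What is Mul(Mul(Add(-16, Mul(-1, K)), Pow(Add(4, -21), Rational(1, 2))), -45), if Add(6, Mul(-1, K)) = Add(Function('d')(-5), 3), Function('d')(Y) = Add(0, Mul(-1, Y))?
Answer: Mul(630, I, Pow(17, Rational(1, 2))) ≈ Mul(2597.6, I)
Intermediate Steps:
Function('d')(Y) = Mul(-1, Y)
K = -2 (K = Add(6, Mul(-1, Add(Mul(-1, -5), 3))) = Add(6, Mul(-1, Add(5, 3))) = Add(6, Mul(-1, 8)) = Add(6, -8) = -2)
Mul(Mul(Add(-16, Mul(-1, K)), Pow(Add(4, -21), Rational(1, 2))), -45) = Mul(Mul(Add(-16, Mul(-1, -2)), Pow(Add(4, -21), Rational(1, 2))), -45) = Mul(Mul(Add(-16, 2), Pow(-17, Rational(1, 2))), -45) = Mul(Mul(-14, Mul(I, Pow(17, Rational(1, 2)))), -45) = Mul(Mul(-14, I, Pow(17, Rational(1, 2))), -45) = Mul(630, I, Pow(17, Rational(1, 2)))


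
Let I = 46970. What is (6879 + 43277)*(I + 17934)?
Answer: 3255325024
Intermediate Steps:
(6879 + 43277)*(I + 17934) = (6879 + 43277)*(46970 + 17934) = 50156*64904 = 3255325024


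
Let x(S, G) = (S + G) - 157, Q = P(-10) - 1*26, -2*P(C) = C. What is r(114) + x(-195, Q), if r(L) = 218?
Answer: -155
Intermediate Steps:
P(C) = -C/2
Q = -21 (Q = -1/2*(-10) - 1*26 = 5 - 26 = -21)
x(S, G) = -157 + G + S (x(S, G) = (G + S) - 157 = -157 + G + S)
r(114) + x(-195, Q) = 218 + (-157 - 21 - 195) = 218 - 373 = -155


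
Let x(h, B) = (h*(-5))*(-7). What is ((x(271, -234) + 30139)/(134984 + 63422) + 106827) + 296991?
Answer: 3081536682/7631 ≈ 4.0382e+5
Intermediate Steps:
x(h, B) = 35*h (x(h, B) = -5*h*(-7) = 35*h)
((x(271, -234) + 30139)/(134984 + 63422) + 106827) + 296991 = ((35*271 + 30139)/(134984 + 63422) + 106827) + 296991 = ((9485 + 30139)/198406 + 106827) + 296991 = (39624*(1/198406) + 106827) + 296991 = (1524/7631 + 106827) + 296991 = 815198361/7631 + 296991 = 3081536682/7631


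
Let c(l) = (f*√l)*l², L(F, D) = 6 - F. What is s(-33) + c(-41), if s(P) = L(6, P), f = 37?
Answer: 62197*I*√41 ≈ 3.9826e+5*I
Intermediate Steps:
c(l) = 37*l^(5/2) (c(l) = (37*√l)*l² = 37*l^(5/2))
s(P) = 0 (s(P) = 6 - 1*6 = 6 - 6 = 0)
s(-33) + c(-41) = 0 + 37*(-41)^(5/2) = 0 + 37*(1681*I*√41) = 0 + 62197*I*√41 = 62197*I*√41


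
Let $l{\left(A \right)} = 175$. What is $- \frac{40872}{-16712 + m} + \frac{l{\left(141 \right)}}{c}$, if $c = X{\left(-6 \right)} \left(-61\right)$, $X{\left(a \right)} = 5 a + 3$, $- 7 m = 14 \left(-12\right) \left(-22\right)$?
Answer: $\frac{8791648}{3549285} \approx 2.477$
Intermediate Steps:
$m = -528$ ($m = - \frac{14 \left(-12\right) \left(-22\right)}{7} = - \frac{\left(-168\right) \left(-22\right)}{7} = \left(- \frac{1}{7}\right) 3696 = -528$)
$X{\left(a \right)} = 3 + 5 a$
$c = 1647$ ($c = \left(3 + 5 \left(-6\right)\right) \left(-61\right) = \left(3 - 30\right) \left(-61\right) = \left(-27\right) \left(-61\right) = 1647$)
$- \frac{40872}{-16712 + m} + \frac{l{\left(141 \right)}}{c} = - \frac{40872}{-16712 - 528} + \frac{175}{1647} = - \frac{40872}{-17240} + 175 \cdot \frac{1}{1647} = \left(-40872\right) \left(- \frac{1}{17240}\right) + \frac{175}{1647} = \frac{5109}{2155} + \frac{175}{1647} = \frac{8791648}{3549285}$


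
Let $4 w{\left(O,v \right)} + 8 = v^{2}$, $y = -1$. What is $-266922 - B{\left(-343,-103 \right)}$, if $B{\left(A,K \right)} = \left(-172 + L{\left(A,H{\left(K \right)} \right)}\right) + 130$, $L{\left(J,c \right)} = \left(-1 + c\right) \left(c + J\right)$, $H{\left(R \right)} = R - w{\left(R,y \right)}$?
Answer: $- \frac{4996873}{16} \approx -3.123 \cdot 10^{5}$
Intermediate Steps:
$w{\left(O,v \right)} = -2 + \frac{v^{2}}{4}$
$H{\left(R \right)} = \frac{7}{4} + R$ ($H{\left(R \right)} = R - \left(-2 + \frac{\left(-1\right)^{2}}{4}\right) = R - \left(-2 + \frac{1}{4} \cdot 1\right) = R - \left(-2 + \frac{1}{4}\right) = R - - \frac{7}{4} = R + \frac{7}{4} = \frac{7}{4} + R$)
$L{\left(J,c \right)} = \left(-1 + c\right) \left(J + c\right)$
$B{\left(A,K \right)} = - \frac{175}{4} + \left(\frac{7}{4} + K\right)^{2} - A - K + A \left(\frac{7}{4} + K\right)$ ($B{\left(A,K \right)} = \left(-172 - \left(\frac{7}{4} + A + K - \left(\frac{7}{4} + K\right)^{2} - A \left(\frac{7}{4} + K\right)\right)\right) + 130 = \left(- \frac{695}{4} + \left(\frac{7}{4} + K\right)^{2} - A - K + A \left(\frac{7}{4} + K\right)\right) + 130 = - \frac{175}{4} + \left(\frac{7}{4} + K\right)^{2} - A - K + A \left(\frac{7}{4} + K\right)$)
$-266922 - B{\left(-343,-103 \right)} = -266922 - \left(- \frac{651}{16} + \left(-103\right)^{2} + \frac{3}{4} \left(-343\right) + \frac{5}{2} \left(-103\right) - -35329\right) = -266922 - \left(- \frac{651}{16} + 10609 - \frac{1029}{4} - \frac{515}{2} + 35329\right) = -266922 - \frac{726121}{16} = - \frac{4996873}{16}$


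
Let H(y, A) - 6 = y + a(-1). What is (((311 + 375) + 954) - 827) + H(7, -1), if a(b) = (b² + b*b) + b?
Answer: 827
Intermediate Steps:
a(b) = b + 2*b² (a(b) = (b² + b²) + b = 2*b² + b = b + 2*b²)
H(y, A) = 7 + y (H(y, A) = 6 + (y - (1 + 2*(-1))) = 6 + (y - (1 - 2)) = 6 + (y - 1*(-1)) = 6 + (y + 1) = 6 + (1 + y) = 7 + y)
(((311 + 375) + 954) - 827) + H(7, -1) = (((311 + 375) + 954) - 827) + (7 + 7) = ((686 + 954) - 827) + 14 = (1640 - 827) + 14 = 813 + 14 = 827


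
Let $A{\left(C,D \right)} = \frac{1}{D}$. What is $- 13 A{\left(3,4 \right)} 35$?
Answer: $- \frac{455}{4} \approx -113.75$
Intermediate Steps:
$- 13 A{\left(3,4 \right)} 35 = - \frac{13}{4} \cdot 35 = \left(-13\right) \frac{1}{4} \cdot 35 = \left(- \frac{13}{4}\right) 35 = - \frac{455}{4}$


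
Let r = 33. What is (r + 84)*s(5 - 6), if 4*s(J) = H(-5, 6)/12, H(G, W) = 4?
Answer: 39/4 ≈ 9.7500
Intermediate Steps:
s(J) = 1/12 (s(J) = (4/12)/4 = (4*(1/12))/4 = (¼)*(⅓) = 1/12)
(r + 84)*s(5 - 6) = (33 + 84)*(1/12) = 117*(1/12) = 39/4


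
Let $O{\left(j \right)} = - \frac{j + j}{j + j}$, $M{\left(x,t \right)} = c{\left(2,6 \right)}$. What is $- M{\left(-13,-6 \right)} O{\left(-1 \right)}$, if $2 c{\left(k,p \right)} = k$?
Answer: $1$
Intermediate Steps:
$c{\left(k,p \right)} = \frac{k}{2}$
$M{\left(x,t \right)} = 1$ ($M{\left(x,t \right)} = \frac{1}{2} \cdot 2 = 1$)
$O{\left(j \right)} = -1$ ($O{\left(j \right)} = - \frac{2 j}{2 j} = - 2 j \frac{1}{2 j} = \left(-1\right) 1 = -1$)
$- M{\left(-13,-6 \right)} O{\left(-1 \right)} = \left(-1\right) 1 \left(-1\right) = \left(-1\right) \left(-1\right) = 1$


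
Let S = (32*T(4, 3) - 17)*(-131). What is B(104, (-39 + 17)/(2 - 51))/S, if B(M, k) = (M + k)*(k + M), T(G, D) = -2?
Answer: 2910436/2830779 ≈ 1.0281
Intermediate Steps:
B(M, k) = (M + k)**2 (B(M, k) = (M + k)*(M + k) = (M + k)**2)
S = 10611 (S = (32*(-2) - 17)*(-131) = (-64 - 17)*(-131) = -81*(-131) = 10611)
B(104, (-39 + 17)/(2 - 51))/S = (104 + (-39 + 17)/(2 - 51))**2/10611 = (104 - 22/(-49))**2*(1/10611) = (104 - 22*(-1/49))**2*(1/10611) = (104 + 22/49)**2*(1/10611) = (5118/49)**2*(1/10611) = (26193924/2401)*(1/10611) = 2910436/2830779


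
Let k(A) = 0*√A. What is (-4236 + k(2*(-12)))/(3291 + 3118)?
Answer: -4236/6409 ≈ -0.66095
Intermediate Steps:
k(A) = 0
(-4236 + k(2*(-12)))/(3291 + 3118) = (-4236 + 0)/(3291 + 3118) = -4236/6409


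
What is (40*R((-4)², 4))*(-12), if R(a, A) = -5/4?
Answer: 600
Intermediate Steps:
R(a, A) = -5/4 (R(a, A) = -5*¼ = -5/4)
(40*R((-4)², 4))*(-12) = (40*(-5/4))*(-12) = -50*(-12) = 600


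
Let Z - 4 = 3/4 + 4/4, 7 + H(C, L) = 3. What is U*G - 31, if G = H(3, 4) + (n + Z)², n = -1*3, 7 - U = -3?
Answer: 37/8 ≈ 4.6250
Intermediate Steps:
U = 10 (U = 7 - 1*(-3) = 7 + 3 = 10)
H(C, L) = -4 (H(C, L) = -7 + 3 = -4)
Z = 23/4 (Z = 4 + (3/4 + 4/4) = 4 + (3*(¼) + 4*(¼)) = 4 + (¾ + 1) = 4 + 7/4 = 23/4 ≈ 5.7500)
n = -3
G = 57/16 (G = -4 + (-3 + 23/4)² = -4 + (11/4)² = -4 + 121/16 = 57/16 ≈ 3.5625)
U*G - 31 = 10*(57/16) - 31 = 285/8 - 31 = 37/8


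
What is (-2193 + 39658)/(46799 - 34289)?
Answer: 7493/2502 ≈ 2.9948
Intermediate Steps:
(-2193 + 39658)/(46799 - 34289) = 37465/12510 = 37465*(1/12510) = 7493/2502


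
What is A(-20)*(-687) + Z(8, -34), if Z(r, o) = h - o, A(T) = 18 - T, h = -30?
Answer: -26102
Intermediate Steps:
Z(r, o) = -30 - o
A(-20)*(-687) + Z(8, -34) = (18 - 1*(-20))*(-687) + (-30 - 1*(-34)) = (18 + 20)*(-687) + (-30 + 34) = 38*(-687) + 4 = -26106 + 4 = -26102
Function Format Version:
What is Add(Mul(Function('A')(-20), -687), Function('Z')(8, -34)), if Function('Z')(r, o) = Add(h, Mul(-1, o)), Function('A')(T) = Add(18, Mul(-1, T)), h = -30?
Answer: -26102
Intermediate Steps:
Function('Z')(r, o) = Add(-30, Mul(-1, o))
Add(Mul(Function('A')(-20), -687), Function('Z')(8, -34)) = Add(Mul(Add(18, Mul(-1, -20)), -687), Add(-30, Mul(-1, -34))) = Add(Mul(Add(18, 20), -687), Add(-30, 34)) = Add(Mul(38, -687), 4) = Add(-26106, 4) = -26102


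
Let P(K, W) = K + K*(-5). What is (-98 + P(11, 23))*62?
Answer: -8804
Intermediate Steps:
P(K, W) = -4*K (P(K, W) = K - 5*K = -4*K)
(-98 + P(11, 23))*62 = (-98 - 4*11)*62 = (-98 - 44)*62 = -142*62 = -8804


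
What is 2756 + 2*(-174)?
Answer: 2408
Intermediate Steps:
2756 + 2*(-174) = 2756 - 348 = 2408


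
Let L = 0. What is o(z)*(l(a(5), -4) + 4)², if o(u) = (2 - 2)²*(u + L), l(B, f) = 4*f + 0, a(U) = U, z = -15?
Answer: 0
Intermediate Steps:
l(B, f) = 4*f
o(u) = 0 (o(u) = (2 - 2)²*(u + 0) = 0²*u = 0*u = 0)
o(z)*(l(a(5), -4) + 4)² = 0*(4*(-4) + 4)² = 0*(-16 + 4)² = 0*(-12)² = 0*144 = 0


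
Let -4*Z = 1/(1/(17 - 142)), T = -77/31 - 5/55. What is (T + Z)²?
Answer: 1529826769/1860496 ≈ 822.27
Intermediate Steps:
T = -878/341 (T = -77*1/31 - 5*1/55 = -77/31 - 1/11 = -878/341 ≈ -2.5748)
Z = 125/4 (Z = -1/(4*(1/(17 - 142))) = -1/(4*(1/(-125))) = -1/(4*(-1/125)) = -¼*(-125) = 125/4 ≈ 31.250)
(T + Z)² = (-878/341 + 125/4)² = (39113/1364)² = 1529826769/1860496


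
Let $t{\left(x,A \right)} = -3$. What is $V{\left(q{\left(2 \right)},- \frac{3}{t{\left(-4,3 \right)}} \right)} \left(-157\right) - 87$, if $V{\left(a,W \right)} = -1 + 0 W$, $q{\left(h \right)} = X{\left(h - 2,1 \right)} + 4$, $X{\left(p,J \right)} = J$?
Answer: $70$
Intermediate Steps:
$q{\left(h \right)} = 5$ ($q{\left(h \right)} = 1 + 4 = 5$)
$V{\left(a,W \right)} = -1$ ($V{\left(a,W \right)} = -1 + 0 = -1$)
$V{\left(q{\left(2 \right)},- \frac{3}{t{\left(-4,3 \right)}} \right)} \left(-157\right) - 87 = \left(-1\right) \left(-157\right) - 87 = 157 - 87 = 70$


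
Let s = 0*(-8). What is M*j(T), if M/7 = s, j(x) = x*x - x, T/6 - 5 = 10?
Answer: 0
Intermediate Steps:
T = 90 (T = 30 + 6*10 = 30 + 60 = 90)
j(x) = x² - x
s = 0
M = 0 (M = 7*0 = 0)
M*j(T) = 0*(90*(-1 + 90)) = 0*(90*89) = 0*8010 = 0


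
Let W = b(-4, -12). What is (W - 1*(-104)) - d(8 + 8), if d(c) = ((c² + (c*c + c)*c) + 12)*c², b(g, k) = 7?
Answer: -1182609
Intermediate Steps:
W = 7
d(c) = c²*(12 + c² + c*(c + c²)) (d(c) = ((c² + (c² + c)*c) + 12)*c² = ((c² + (c + c²)*c) + 12)*c² = ((c² + c*(c + c²)) + 12)*c² = (12 + c² + c*(c + c²))*c² = c²*(12 + c² + c*(c + c²)))
(W - 1*(-104)) - d(8 + 8) = (7 - 1*(-104)) - (8 + 8)²*(12 + (8 + 8)³ + 2*(8 + 8)²) = (7 + 104) - 16²*(12 + 16³ + 2*16²) = 111 - 256*(12 + 4096 + 2*256) = 111 - 256*(12 + 4096 + 512) = 111 - 256*4620 = 111 - 1*1182720 = 111 - 1182720 = -1182609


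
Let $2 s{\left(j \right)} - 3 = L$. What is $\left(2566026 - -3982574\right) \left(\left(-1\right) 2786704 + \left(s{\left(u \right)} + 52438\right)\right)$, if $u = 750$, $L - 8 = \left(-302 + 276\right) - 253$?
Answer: $-17906491840000$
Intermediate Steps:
$L = -271$ ($L = 8 + \left(\left(-302 + 276\right) - 253\right) = 8 - 279 = -271$)
$s{\left(j \right)} = -134$ ($s{\left(j \right)} = \frac{3}{2} + \frac{1}{2} \left(-271\right) = \frac{3}{2} - \frac{271}{2} = -134$)
$\left(2566026 - -3982574\right) \left(\left(-1\right) 2786704 + \left(s{\left(u \right)} + 52438\right)\right) = \left(2566026 - -3982574\right) \left(\left(-1\right) 2786704 + \left(-134 + 52438\right)\right) = \left(2566026 + 3982574\right) \left(-2786704 + 52304\right) = 6548600 \left(-2734400\right) = -17906491840000$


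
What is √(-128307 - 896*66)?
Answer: 3*I*√20827 ≈ 432.95*I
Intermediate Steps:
√(-128307 - 896*66) = √(-128307 - 59136) = √(-187443) = 3*I*√20827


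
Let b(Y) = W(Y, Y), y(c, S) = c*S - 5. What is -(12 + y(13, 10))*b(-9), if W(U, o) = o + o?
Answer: 2466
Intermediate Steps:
y(c, S) = -5 + S*c (y(c, S) = S*c - 5 = -5 + S*c)
W(U, o) = 2*o
b(Y) = 2*Y
-(12 + y(13, 10))*b(-9) = -(12 + (-5 + 10*13))*2*(-9) = -(12 + (-5 + 130))*(-18) = -(12 + 125)*(-18) = -137*(-18) = -1*(-2466) = 2466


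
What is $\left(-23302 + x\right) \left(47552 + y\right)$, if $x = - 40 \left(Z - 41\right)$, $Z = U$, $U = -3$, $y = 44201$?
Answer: $-1976543126$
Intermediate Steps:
$Z = -3$
$x = 1760$ ($x = - 40 \left(-3 - 41\right) = \left(-40\right) \left(-44\right) = 1760$)
$\left(-23302 + x\right) \left(47552 + y\right) = \left(-23302 + 1760\right) \left(47552 + 44201\right) = \left(-21542\right) 91753 = -1976543126$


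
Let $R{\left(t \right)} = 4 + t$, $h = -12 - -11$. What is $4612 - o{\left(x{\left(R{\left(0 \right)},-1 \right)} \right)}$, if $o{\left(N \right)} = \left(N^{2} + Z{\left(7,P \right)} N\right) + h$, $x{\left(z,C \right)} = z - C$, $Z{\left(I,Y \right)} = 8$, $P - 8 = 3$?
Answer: $4548$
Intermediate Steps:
$h = -1$ ($h = -12 + 11 = -1$)
$P = 11$ ($P = 8 + 3 = 11$)
$o{\left(N \right)} = -1 + N^{2} + 8 N$ ($o{\left(N \right)} = \left(N^{2} + 8 N\right) - 1 = -1 + N^{2} + 8 N$)
$4612 - o{\left(x{\left(R{\left(0 \right)},-1 \right)} \right)} = 4612 - \left(-1 + \left(\left(4 + 0\right) - -1\right)^{2} + 8 \left(\left(4 + 0\right) - -1\right)\right) = 4612 - \left(-1 + \left(4 + 1\right)^{2} + 8 \left(4 + 1\right)\right) = 4612 - \left(-1 + 5^{2} + 8 \cdot 5\right) = 4612 - \left(-1 + 25 + 40\right) = 4612 - 64 = 4548$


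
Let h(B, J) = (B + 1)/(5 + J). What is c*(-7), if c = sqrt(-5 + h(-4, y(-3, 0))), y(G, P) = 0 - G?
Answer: -7*I*sqrt(86)/4 ≈ -16.229*I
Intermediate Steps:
y(G, P) = -G
h(B, J) = (1 + B)/(5 + J)
c = I*sqrt(86)/4 (c = sqrt(-5 + (1 - 4)/(5 - 1*(-3))) = sqrt(-5 - 3/(5 + 3)) = sqrt(-5 - 3/8) = sqrt(-43/8) = I*sqrt(86)/4 ≈ 2.3184*I)
c*(-7) = (I*sqrt(86)/4)*(-7) = -7*I*sqrt(86)/4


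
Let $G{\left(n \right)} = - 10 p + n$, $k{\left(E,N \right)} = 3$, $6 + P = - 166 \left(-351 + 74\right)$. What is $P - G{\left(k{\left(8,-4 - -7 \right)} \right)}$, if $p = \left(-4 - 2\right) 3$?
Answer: $45793$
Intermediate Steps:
$P = 45976$ ($P = -6 - 166 \left(-351 + 74\right) = -6 - -45982 = -6 + 45982 = 45976$)
$p = -18$ ($p = \left(-6\right) 3 = -18$)
$G{\left(n \right)} = 180 + n$ ($G{\left(n \right)} = \left(-10\right) \left(-18\right) + n = 180 + n$)
$P - G{\left(k{\left(8,-4 - -7 \right)} \right)} = 45976 - \left(180 + 3\right) = 45976 - 183 = 45793$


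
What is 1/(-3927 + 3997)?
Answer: 1/70 ≈ 0.014286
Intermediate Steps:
1/(-3927 + 3997) = 1/70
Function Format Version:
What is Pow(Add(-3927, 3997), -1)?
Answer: Rational(1, 70) ≈ 0.014286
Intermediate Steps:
Pow(Add(-3927, 3997), -1) = Pow(70, -1) = Rational(1, 70)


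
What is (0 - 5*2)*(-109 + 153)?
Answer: -440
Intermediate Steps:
(0 - 5*2)*(-109 + 153) = (0 - 10)*44 = -10*44 = -440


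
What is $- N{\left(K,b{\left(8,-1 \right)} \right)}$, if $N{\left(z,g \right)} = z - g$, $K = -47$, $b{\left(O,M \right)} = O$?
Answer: $55$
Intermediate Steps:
$- N{\left(K,b{\left(8,-1 \right)} \right)} = - (-47 - 8) = \left(-1\right) \left(-55\right) = 55$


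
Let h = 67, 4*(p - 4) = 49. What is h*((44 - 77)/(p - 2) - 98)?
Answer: -127702/19 ≈ -6721.2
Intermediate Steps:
p = 65/4 (p = 4 + (¼)*49 = 4 + 49/4 = 65/4 ≈ 16.250)
h*((44 - 77)/(p - 2) - 98) = 67*((44 - 77)/(65/4 - 2) - 98) = 67*(-33/57/4 - 98) = 67*(-33*4/57 - 98) = 67*(-44/19 - 98) = 67*(-1906/19) = -127702/19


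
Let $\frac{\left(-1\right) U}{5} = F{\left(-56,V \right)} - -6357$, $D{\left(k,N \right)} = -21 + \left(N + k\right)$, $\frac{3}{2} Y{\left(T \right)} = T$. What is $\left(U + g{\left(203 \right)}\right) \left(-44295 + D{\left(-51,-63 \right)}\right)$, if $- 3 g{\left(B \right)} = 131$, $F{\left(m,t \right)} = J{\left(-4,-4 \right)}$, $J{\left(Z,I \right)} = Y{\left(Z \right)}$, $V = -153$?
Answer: $1413555260$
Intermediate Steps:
$Y{\left(T \right)} = \frac{2 T}{3}$
$J{\left(Z,I \right)} = \frac{2 Z}{3}$
$F{\left(m,t \right)} = - \frac{8}{3}$ ($F{\left(m,t \right)} = \frac{2}{3} \left(-4\right) = - \frac{8}{3}$)
$D{\left(k,N \right)} = -21 + N + k$
$g{\left(B \right)} = - \frac{131}{3}$ ($g{\left(B \right)} = \left(- \frac{1}{3}\right) 131 = - \frac{131}{3}$)
$U = - \frac{95315}{3}$ ($U = - 5 \left(- \frac{8}{3} - -6357\right) = - 5 \left(- \frac{8}{3} + 6357\right) = \left(-5\right) \frac{19063}{3} = - \frac{95315}{3} \approx -31772.0$)
$\left(U + g{\left(203 \right)}\right) \left(-44295 + D{\left(-51,-63 \right)}\right) = \left(- \frac{95315}{3} - \frac{131}{3}\right) \left(-44295 - 135\right) = - \frac{95446 \left(-44295 - 135\right)}{3} = \left(- \frac{95446}{3}\right) \left(-44430\right) = 1413555260$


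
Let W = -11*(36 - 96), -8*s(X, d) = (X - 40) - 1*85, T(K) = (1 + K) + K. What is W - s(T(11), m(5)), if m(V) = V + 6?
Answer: 2589/4 ≈ 647.25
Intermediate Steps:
m(V) = 6 + V
T(K) = 1 + 2*K
s(X, d) = 125/8 - X/8 (s(X, d) = -((X - 40) - 1*85)/8 = -((-40 + X) - 85)/8 = -(-125 + X)/8 = 125/8 - X/8)
W = 660 (W = -11*(-60) = 660)
W - s(T(11), m(5)) = 660 - (125/8 - (1 + 2*11)/8) = 660 - (125/8 - (1 + 22)/8) = 660 - (125/8 - ⅛*23) = 660 - (125/8 - 23/8) = 660 - 1*51/4 = 660 - 51/4 = 2589/4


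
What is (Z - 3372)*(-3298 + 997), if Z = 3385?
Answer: -29913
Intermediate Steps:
(Z - 3372)*(-3298 + 997) = (3385 - 3372)*(-3298 + 997) = 13*(-2301) = -29913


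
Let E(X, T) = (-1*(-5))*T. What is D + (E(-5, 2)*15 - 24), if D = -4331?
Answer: -4205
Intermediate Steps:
E(X, T) = 5*T
D + (E(-5, 2)*15 - 24) = -4331 + ((5*2)*15 - 24) = -4331 + (10*15 - 24) = -4331 + (150 - 24) = -4331 + 126 = -4205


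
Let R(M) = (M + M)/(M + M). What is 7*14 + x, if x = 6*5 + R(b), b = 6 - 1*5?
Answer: 129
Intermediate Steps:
b = 1 (b = 6 - 5 = 1)
R(M) = 1 (R(M) = (2*M)/((2*M)) = (2*M)*(1/(2*M)) = 1)
x = 31 (x = 6*5 + 1 = 30 + 1 = 31)
7*14 + x = 7*14 + 31 = 98 + 31 = 129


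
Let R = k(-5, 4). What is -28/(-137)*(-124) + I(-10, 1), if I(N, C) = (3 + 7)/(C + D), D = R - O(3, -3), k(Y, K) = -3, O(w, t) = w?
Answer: -3746/137 ≈ -27.343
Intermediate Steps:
R = -3
D = -6 (D = -3 - 1*3 = -3 - 3 = -6)
I(N, C) = 10/(-6 + C) (I(N, C) = (3 + 7)/(C - 6) = 10/(-6 + C))
-28/(-137)*(-124) + I(-10, 1) = -28/(-137)*(-124) + 10/(-6 + 1) = -28*(-1/137)*(-124) + 10/(-5) = (28/137)*(-124) + 10*(-⅕) = -3472/137 - 2 = -3746/137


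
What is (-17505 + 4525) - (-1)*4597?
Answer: -8383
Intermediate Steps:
(-17505 + 4525) - (-1)*4597 = -12980 - 1*(-4597) = -12980 + 4597 = -8383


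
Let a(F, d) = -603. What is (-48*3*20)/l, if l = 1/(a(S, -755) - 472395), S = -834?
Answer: 1362234240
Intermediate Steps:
l = -1/472998 (l = 1/(-603 - 472395) = 1/(-472998) = -1/472998 ≈ -2.1142e-6)
(-48*3*20)/l = (-48*3*20)/(-1/472998) = -144*20*(-472998) = -2880*(-472998) = 1362234240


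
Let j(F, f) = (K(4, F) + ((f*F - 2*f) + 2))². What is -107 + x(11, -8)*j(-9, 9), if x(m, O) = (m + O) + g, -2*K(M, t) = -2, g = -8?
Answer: -46187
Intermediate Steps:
K(M, t) = 1 (K(M, t) = -½*(-2) = 1)
x(m, O) = -8 + O + m (x(m, O) = (m + O) - 8 = (O + m) - 8 = -8 + O + m)
j(F, f) = (3 - 2*f + F*f)² (j(F, f) = (1 + ((f*F - 2*f) + 2))² = (1 + ((F*f - 2*f) + 2))² = (1 + ((-2*f + F*f) + 2))² = (1 + (2 - 2*f + F*f))² = (3 - 2*f + F*f)²)
-107 + x(11, -8)*j(-9, 9) = -107 + (-8 - 8 + 11)*(3 - 2*9 - 9*9)² = -107 - 5*(3 - 18 - 81)² = -107 - 5*(-96)² = -107 - 5*9216 = -107 - 46080 = -46187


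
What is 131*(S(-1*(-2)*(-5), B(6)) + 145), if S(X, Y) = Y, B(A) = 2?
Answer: 19257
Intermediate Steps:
131*(S(-1*(-2)*(-5), B(6)) + 145) = 131*(2 + 145) = 131*147 = 19257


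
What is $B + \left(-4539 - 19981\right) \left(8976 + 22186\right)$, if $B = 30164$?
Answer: $-764062076$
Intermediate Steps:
$B + \left(-4539 - 19981\right) \left(8976 + 22186\right) = 30164 + \left(-4539 - 19981\right) \left(8976 + 22186\right) = 30164 - 764092240 = -764062076$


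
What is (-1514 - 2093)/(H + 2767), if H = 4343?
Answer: -3607/7110 ≈ -0.50731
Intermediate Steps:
(-1514 - 2093)/(H + 2767) = (-1514 - 2093)/(4343 + 2767) = -3607/7110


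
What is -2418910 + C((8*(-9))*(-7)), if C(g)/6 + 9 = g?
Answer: -2415940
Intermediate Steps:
C(g) = -54 + 6*g
-2418910 + C((8*(-9))*(-7)) = -2418910 + (-54 + 6*((8*(-9))*(-7))) = -2418910 + (-54 + 6*(-72*(-7))) = -2418910 + (-54 + 6*504) = -2418910 + (-54 + 3024) = -2418910 + 2970 = -2415940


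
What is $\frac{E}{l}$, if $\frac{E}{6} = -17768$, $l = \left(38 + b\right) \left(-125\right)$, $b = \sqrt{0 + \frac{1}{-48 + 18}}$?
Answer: $\frac{24306624}{1083025} - \frac{106608 i \sqrt{30}}{5415125} \approx 22.443 - 0.10783 i$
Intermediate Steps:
$b = \frac{i \sqrt{30}}{30}$ ($b = \sqrt{0 + \frac{1}{-30}} = \sqrt{0 - \frac{1}{30}} = \sqrt{- \frac{1}{30}} = \frac{i \sqrt{30}}{30} \approx 0.18257 i$)
$l = -4750 - \frac{25 i \sqrt{30}}{6}$ ($l = \left(38 + \frac{i \sqrt{30}}{30}\right) \left(-125\right) = -4750 - \frac{25 i \sqrt{30}}{6} \approx -4750.0 - 22.822 i$)
$E = -106608$ ($E = 6 \left(-17768\right) = -106608$)
$\frac{E}{l} = - \frac{106608}{-4750 - \frac{25 i \sqrt{30}}{6}}$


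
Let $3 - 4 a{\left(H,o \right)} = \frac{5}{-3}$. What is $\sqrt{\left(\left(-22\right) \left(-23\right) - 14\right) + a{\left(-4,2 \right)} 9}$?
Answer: $\frac{\sqrt{2010}}{2} \approx 22.417$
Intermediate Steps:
$a{\left(H,o \right)} = \frac{7}{6}$ ($a{\left(H,o \right)} = \frac{3}{4} - \frac{5 \frac{1}{-3}}{4} = \frac{3}{4} - \frac{5 \left(- \frac{1}{3}\right)}{4} = \frac{3}{4} - - \frac{5}{12} = \frac{3}{4} + \frac{5}{12} = \frac{7}{6}$)
$\sqrt{\left(\left(-22\right) \left(-23\right) - 14\right) + a{\left(-4,2 \right)} 9} = \sqrt{\left(\left(-22\right) \left(-23\right) - 14\right) + \frac{7}{6} \cdot 9} = \sqrt{\left(506 - 14\right) + \frac{21}{2}} = \sqrt{492 + \frac{21}{2}} = \sqrt{\frac{1005}{2}} = \frac{\sqrt{2010}}{2}$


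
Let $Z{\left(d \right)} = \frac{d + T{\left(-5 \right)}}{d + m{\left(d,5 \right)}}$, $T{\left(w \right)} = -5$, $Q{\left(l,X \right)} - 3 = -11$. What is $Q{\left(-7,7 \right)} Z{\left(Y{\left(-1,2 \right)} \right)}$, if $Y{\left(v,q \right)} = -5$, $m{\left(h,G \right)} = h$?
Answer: $-8$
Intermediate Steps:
$Q{\left(l,X \right)} = -8$ ($Q{\left(l,X \right)} = 3 - 11 = -8$)
$Z{\left(d \right)} = \frac{-5 + d}{2 d}$ ($Z{\left(d \right)} = \frac{d - 5}{d + d} = \frac{-5 + d}{2 d}$)
$Q{\left(-7,7 \right)} Z{\left(Y{\left(-1,2 \right)} \right)} = - 8 \frac{-5 - 5}{2 \left(-5\right)} = - 8 \cdot \frac{1}{2} \left(- \frac{1}{5}\right) \left(-10\right) = \left(-8\right) 1 = -8$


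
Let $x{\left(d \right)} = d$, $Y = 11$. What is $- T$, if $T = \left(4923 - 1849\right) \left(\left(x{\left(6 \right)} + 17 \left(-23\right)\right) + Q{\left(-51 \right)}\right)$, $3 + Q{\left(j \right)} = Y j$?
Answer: $2917226$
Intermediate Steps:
$Q{\left(j \right)} = -3 + 11 j$
$T = -2917226$ ($T = \left(4923 - 1849\right) \left(\left(6 + 17 \left(-23\right)\right) + \left(-3 + 11 \left(-51\right)\right)\right) = 3074 \left(\left(6 - 391\right) - 564\right) = 3074 \left(-385 - 564\right) = 3074 \left(-949\right) = -2917226$)
$- T = \left(-1\right) \left(-2917226\right) = 2917226$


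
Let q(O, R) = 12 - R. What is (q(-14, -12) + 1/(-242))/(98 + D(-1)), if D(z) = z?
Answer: 5807/23474 ≈ 0.24738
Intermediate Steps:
(q(-14, -12) + 1/(-242))/(98 + D(-1)) = ((12 - 1*(-12)) + 1/(-242))/(98 - 1) = ((12 + 12) - 1/242)/97 = (24 - 1/242)*(1/97) = (5807/242)*(1/97) = 5807/23474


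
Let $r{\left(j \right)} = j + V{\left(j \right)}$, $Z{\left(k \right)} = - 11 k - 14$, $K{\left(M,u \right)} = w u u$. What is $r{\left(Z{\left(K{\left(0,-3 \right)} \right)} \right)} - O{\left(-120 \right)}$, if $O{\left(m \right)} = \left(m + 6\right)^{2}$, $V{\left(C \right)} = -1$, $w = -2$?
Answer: $-12813$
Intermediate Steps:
$K{\left(M,u \right)} = - 2 u^{2}$ ($K{\left(M,u \right)} = - 2 u u = - 2 u^{2}$)
$Z{\left(k \right)} = -14 - 11 k$
$O{\left(m \right)} = \left(6 + m\right)^{2}$
$r{\left(j \right)} = -1 + j$ ($r{\left(j \right)} = j - 1 = -1 + j$)
$r{\left(Z{\left(K{\left(0,-3 \right)} \right)} \right)} - O{\left(-120 \right)} = \left(-1 - \left(14 + 11 \left(- 2 \left(-3\right)^{2}\right)\right)\right) - \left(6 - 120\right)^{2} = \left(-1 - \left(14 + 11 \left(\left(-2\right) 9\right)\right)\right) - \left(-114\right)^{2} = \left(-1 - -184\right) - 12996 = \left(-1 + \left(-14 + 198\right)\right) - 12996 = \left(-1 + 184\right) - 12996 = 183 - 12996 = -12813$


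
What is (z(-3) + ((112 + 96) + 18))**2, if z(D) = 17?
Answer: 59049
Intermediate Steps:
(z(-3) + ((112 + 96) + 18))**2 = (17 + ((112 + 96) + 18))**2 = (17 + (208 + 18))**2 = (17 + 226)**2 = 243**2 = 59049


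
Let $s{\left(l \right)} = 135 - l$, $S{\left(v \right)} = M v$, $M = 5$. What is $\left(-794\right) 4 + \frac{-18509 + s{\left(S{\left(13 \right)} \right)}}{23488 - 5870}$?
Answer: $- \frac{55973207}{17618} \approx -3177.0$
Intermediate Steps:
$S{\left(v \right)} = 5 v$
$\left(-794\right) 4 + \frac{-18509 + s{\left(S{\left(13 \right)} \right)}}{23488 - 5870} = \left(-794\right) 4 + \frac{-18509 + \left(135 - 5 \cdot 13\right)}{23488 - 5870} = -3176 + \frac{-18509 + \left(135 - 65\right)}{17618} = -3176 + \left(-18509 + \left(135 - 65\right)\right) \frac{1}{17618} = -3176 + \left(-18509 + 70\right) \frac{1}{17618} = -3176 - \frac{18439}{17618} = - \frac{55973207}{17618}$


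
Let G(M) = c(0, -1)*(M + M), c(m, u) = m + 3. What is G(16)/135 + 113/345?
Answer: 215/207 ≈ 1.0386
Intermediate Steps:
c(m, u) = 3 + m
G(M) = 6*M (G(M) = (3 + 0)*(M + M) = 3*(2*M) = 6*M)
G(16)/135 + 113/345 = (6*16)/135 + 113/345 = 96*(1/135) + 113*(1/345) = 32/45 + 113/345 = 215/207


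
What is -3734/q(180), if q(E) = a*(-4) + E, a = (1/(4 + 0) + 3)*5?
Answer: -3734/115 ≈ -32.470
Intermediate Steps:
a = 65/4 (a = (1/4 + 3)*5 = (13/4)*5 = 65/4 ≈ 16.250)
q(E) = -65 + E (q(E) = (65/4)*(-4) + E = -65 + E)
-3734/q(180) = -3734/(-65 + 180) = -3734/115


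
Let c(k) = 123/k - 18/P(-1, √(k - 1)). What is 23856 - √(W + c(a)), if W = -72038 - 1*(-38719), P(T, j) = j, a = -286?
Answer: 23856 - √(-224488151525638 + 422558136*I*√287)/82082 ≈ 23856.0 - 182.54*I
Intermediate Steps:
c(k) = -18/√(-1 + k) + 123/k (c(k) = 123/k - 18/√(k - 1) = 123/k - 18/√(-1 + k) = -18/√(-1 + k) + 123/k)
W = -33319 (W = -72038 + 38719 = -33319)
23856 - √(W + c(a)) = 23856 - √(-33319 + (-18/√(-1 - 286) + 123/(-286))) = 23856 - √(-33319 + (-(-18)*I*√287/287 + 123*(-1/286))) = 23856 - √(-33319 + (-(-18)*I*√287/287 - 123/286)) = 23856 - √(-33319 + (18*I*√287/287 - 123/286)) = 23856 - √(-33319 + (-123/286 + 18*I*√287/287)) = 23856 - √(-9529357/286 + 18*I*√287/287)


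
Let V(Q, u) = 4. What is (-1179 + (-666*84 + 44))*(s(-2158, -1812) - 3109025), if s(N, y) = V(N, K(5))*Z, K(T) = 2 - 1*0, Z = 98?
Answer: 177437663007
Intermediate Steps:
K(T) = 2 (K(T) = 2 + 0 = 2)
s(N, y) = 392 (s(N, y) = 4*98 = 392)
(-1179 + (-666*84 + 44))*(s(-2158, -1812) - 3109025) = (-1179 + (-666*84 + 44))*(392 - 3109025) = (-1179 + (-55944 + 44))*(-3108633) = (-1179 - 55900)*(-3108633) = -57079*(-3108633) = 177437663007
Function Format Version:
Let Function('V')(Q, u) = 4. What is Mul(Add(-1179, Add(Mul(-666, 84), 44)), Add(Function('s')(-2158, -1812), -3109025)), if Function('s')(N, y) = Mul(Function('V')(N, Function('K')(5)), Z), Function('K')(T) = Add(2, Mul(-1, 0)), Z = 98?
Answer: 177437663007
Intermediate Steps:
Function('K')(T) = 2 (Function('K')(T) = Add(2, 0) = 2)
Function('s')(N, y) = 392 (Function('s')(N, y) = Mul(4, 98) = 392)
Mul(Add(-1179, Add(Mul(-666, 84), 44)), Add(Function('s')(-2158, -1812), -3109025)) = Mul(Add(-1179, Add(Mul(-666, 84), 44)), Add(392, -3109025)) = Mul(Add(-1179, Add(-55944, 44)), -3108633) = Mul(Add(-1179, -55900), -3108633) = Mul(-57079, -3108633) = 177437663007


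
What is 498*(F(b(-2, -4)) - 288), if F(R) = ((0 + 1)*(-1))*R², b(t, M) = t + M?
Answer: -161352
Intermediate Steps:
b(t, M) = M + t
F(R) = -R² (F(R) = (1*(-1))*R² = -R²)
498*(F(b(-2, -4)) - 288) = 498*(-(-4 - 2)² - 288) = 498*(-1*(-6)² - 288) = 498*(-1*36 - 288) = 498*(-36 - 288) = 498*(-324) = -161352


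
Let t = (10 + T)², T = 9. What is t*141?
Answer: 50901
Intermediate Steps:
t = 361 (t = (10 + 9)² = 19² = 361)
t*141 = 361*141 = 50901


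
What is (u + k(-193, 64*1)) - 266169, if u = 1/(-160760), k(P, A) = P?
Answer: -42820355121/160760 ≈ -2.6636e+5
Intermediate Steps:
u = -1/160760 ≈ -6.2204e-6
(u + k(-193, 64*1)) - 266169 = (-1/160760 - 193) - 266169 = -31026681/160760 - 266169 = -42820355121/160760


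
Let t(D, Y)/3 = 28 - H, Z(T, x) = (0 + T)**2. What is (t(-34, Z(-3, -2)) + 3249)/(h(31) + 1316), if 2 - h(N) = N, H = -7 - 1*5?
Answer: 1123/429 ≈ 2.6177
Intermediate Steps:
H = -12 (H = -7 - 5 = -12)
Z(T, x) = T**2
h(N) = 2 - N
t(D, Y) = 120 (t(D, Y) = 3*(28 - 1*(-12)) = 3*(28 + 12) = 3*40 = 120)
(t(-34, Z(-3, -2)) + 3249)/(h(31) + 1316) = (120 + 3249)/((2 - 1*31) + 1316) = 3369/((2 - 31) + 1316) = 3369/(-29 + 1316) = 3369/1287 = 3369*(1/1287) = 1123/429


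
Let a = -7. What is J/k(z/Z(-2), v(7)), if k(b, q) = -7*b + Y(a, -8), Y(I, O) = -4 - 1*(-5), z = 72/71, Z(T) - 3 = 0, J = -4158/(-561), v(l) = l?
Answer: -8946/1649 ≈ -5.4251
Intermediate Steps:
J = 126/17 (J = -4158*(-1/561) = 126/17 ≈ 7.4118)
Z(T) = 3 (Z(T) = 3 + 0 = 3)
z = 72/71 (z = 72*(1/71) = 72/71 ≈ 1.0141)
Y(I, O) = 1 (Y(I, O) = -4 + 5 = 1)
k(b, q) = 1 - 7*b (k(b, q) = -7*b + 1 = 1 - 7*b)
J/k(z/Z(-2), v(7)) = 126/(17*(1 - 504/(71*3))) = 126/(17*(1 - 7*24/71)) = 126/(17*(1 - 168/71)) = 126/(17*(-97/71)) = (126/17)*(-71/97) = -8946/1649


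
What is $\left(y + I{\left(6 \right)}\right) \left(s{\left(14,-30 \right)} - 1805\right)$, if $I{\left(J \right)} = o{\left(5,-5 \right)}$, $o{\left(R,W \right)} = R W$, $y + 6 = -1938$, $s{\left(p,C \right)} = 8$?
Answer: $3538293$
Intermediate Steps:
$y = -1944$ ($y = -6 - 1938 = -1944$)
$I{\left(J \right)} = -25$ ($I{\left(J \right)} = 5 \left(-5\right) = -25$)
$\left(y + I{\left(6 \right)}\right) \left(s{\left(14,-30 \right)} - 1805\right) = \left(-1944 - 25\right) \left(8 - 1805\right) = \left(-1969\right) \left(-1797\right) = 3538293$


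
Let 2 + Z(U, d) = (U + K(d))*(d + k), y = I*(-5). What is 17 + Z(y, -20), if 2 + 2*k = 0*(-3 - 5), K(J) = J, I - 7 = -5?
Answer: 645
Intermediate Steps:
I = 2 (I = 7 - 5 = 2)
k = -1 (k = -1 + (0*(-3 - 5))/2 = -1 + (0*(-8))/2 = -1 + (½)*0 = -1 + 0 = -1)
y = -10 (y = 2*(-5) = -10)
Z(U, d) = -2 + (-1 + d)*(U + d) (Z(U, d) = -2 + (U + d)*(d - 1) = -2 + (U + d)*(-1 + d) = -2 + (-1 + d)*(U + d))
17 + Z(y, -20) = 17 + (-2 + (-20)² - 1*(-10) - 1*(-20) - 10*(-20)) = 17 + (-2 + 400 + 10 + 20 + 200) = 17 + 628 = 645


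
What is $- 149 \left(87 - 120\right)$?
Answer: $4917$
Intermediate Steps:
$- 149 \left(87 - 120\right) = \left(-149\right) \left(-33\right) = 4917$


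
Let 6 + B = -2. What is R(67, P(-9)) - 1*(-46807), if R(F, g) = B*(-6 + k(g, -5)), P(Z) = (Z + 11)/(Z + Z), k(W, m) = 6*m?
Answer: 47095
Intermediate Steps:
B = -8 (B = -6 - 2 = -8)
P(Z) = (11 + Z)/(2*Z) (P(Z) = (11 + Z)/((2*Z)) = (11 + Z)*(1/(2*Z)) = (11 + Z)/(2*Z))
R(F, g) = 288 (R(F, g) = -8*(-6 + 6*(-5)) = -8*(-6 - 30) = -8*(-36) = 288)
R(67, P(-9)) - 1*(-46807) = 288 - 1*(-46807) = 288 + 46807 = 47095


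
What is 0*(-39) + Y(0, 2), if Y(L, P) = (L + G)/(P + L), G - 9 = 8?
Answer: 17/2 ≈ 8.5000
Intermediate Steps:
G = 17 (G = 9 + 8 = 17)
Y(L, P) = (17 + L)/(L + P) (Y(L, P) = (L + 17)/(P + L) = (17 + L)/(L + P))
0*(-39) + Y(0, 2) = 0*(-39) + (17 + 0)/(0 + 2) = 0 + 17/2 = 17/2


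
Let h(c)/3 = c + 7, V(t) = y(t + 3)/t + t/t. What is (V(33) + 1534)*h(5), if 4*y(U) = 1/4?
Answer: 2431443/44 ≈ 55260.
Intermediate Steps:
y(U) = 1/16 (y(U) = (¼)/4 = (¼)*(¼) = 1/16)
V(t) = 1 + 1/(16*t) (V(t) = 1/(16*t) + t/t = 1/(16*t) + 1 = 1 + 1/(16*t))
h(c) = 21 + 3*c (h(c) = 3*(c + 7) = 3*(7 + c) = 21 + 3*c)
(V(33) + 1534)*h(5) = ((1/16 + 33)/33 + 1534)*(21 + 3*5) = ((1/33)*(529/16) + 1534)*(21 + 15) = (529/528 + 1534)*36 = (810481/528)*36 = 2431443/44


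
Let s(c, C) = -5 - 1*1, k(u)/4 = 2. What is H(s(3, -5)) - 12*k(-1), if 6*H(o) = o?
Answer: -97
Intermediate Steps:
k(u) = 8 (k(u) = 4*2 = 8)
s(c, C) = -6 (s(c, C) = -5 - 1 = -6)
H(o) = o/6
H(s(3, -5)) - 12*k(-1) = (⅙)*(-6) - 12*8 = -1 - 96 = -97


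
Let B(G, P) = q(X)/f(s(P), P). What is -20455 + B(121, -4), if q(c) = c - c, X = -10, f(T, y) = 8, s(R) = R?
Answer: -20455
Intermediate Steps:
q(c) = 0
B(G, P) = 0 (B(G, P) = 0/8 = 0*(⅛) = 0)
-20455 + B(121, -4) = -20455 + 0 = -20455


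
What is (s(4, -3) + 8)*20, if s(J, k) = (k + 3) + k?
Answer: 100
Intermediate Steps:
s(J, k) = 3 + 2*k (s(J, k) = (3 + k) + k = 3 + 2*k)
(s(4, -3) + 8)*20 = ((3 + 2*(-3)) + 8)*20 = ((3 - 6) + 8)*20 = (-3 + 8)*20 = 5*20 = 100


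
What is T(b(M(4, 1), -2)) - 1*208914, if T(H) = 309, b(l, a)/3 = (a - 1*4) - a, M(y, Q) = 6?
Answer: -208605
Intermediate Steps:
b(l, a) = -12 (b(l, a) = 3*((a - 1*4) - a) = 3*((a - 4) - a) = 3*((-4 + a) - a) = 3*(-4) = -12)
T(b(M(4, 1), -2)) - 1*208914 = 309 - 1*208914 = 309 - 208914 = -208605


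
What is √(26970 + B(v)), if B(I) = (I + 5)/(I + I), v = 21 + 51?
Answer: √3883757/12 ≈ 164.23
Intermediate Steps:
v = 72
B(I) = (5 + I)/(2*I) (B(I) = (5 + I)/((2*I)) = (5 + I)*(1/(2*I)) = (5 + I)/(2*I))
√(26970 + B(v)) = √(26970 + (½)*(5 + 72)/72) = √(26970 + (½)*(1/72)*77) = √(26970 + 77/144) = √(3883757/144) = √3883757/12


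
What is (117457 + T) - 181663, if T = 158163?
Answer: 93957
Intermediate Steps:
(117457 + T) - 181663 = (117457 + 158163) - 181663 = 275620 - 181663 = 93957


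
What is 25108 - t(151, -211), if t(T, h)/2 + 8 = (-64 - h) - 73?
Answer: 24976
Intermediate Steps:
t(T, h) = -290 - 2*h (t(T, h) = -16 + 2*((-64 - h) - 73) = -16 + 2*(-137 - h) = -16 + (-274 - 2*h) = -290 - 2*h)
25108 - t(151, -211) = 25108 - (-290 - 2*(-211)) = 25108 - (-290 + 422) = 25108 - 1*132 = 25108 - 132 = 24976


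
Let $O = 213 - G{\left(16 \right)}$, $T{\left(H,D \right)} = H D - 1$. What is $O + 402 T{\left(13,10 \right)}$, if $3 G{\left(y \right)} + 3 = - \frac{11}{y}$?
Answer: $\frac{2499467}{48} \approx 52072.0$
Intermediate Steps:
$T{\left(H,D \right)} = -1 + D H$ ($T{\left(H,D \right)} = D H - 1 = -1 + D H$)
$G{\left(y \right)} = -1 - \frac{11}{3 y}$ ($G{\left(y \right)} = -1 + \frac{\left(-11\right) \frac{1}{y}}{3} = -1 - \frac{11}{3 y}$)
$O = \frac{10283}{48}$ ($O = 213 - \frac{- \frac{11}{3} - 16}{16} = 213 - \frac{1}{16} \left(- \frac{59}{3}\right) = 213 - - \frac{59}{48} = 213 + \frac{59}{48} = \frac{10283}{48} \approx 214.23$)
$O + 402 T{\left(13,10 \right)} = \frac{10283}{48} + 402 \left(-1 + 10 \cdot 13\right) = \frac{10283}{48} + 402 \left(-1 + 130\right) = \frac{10283}{48} + 402 \cdot 129 = \frac{10283}{48} + 51858 = \frac{2499467}{48}$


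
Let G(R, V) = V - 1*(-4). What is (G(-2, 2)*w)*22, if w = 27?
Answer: 3564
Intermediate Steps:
G(R, V) = 4 + V (G(R, V) = V + 4 = 4 + V)
(G(-2, 2)*w)*22 = ((4 + 2)*27)*22 = (6*27)*22 = 162*22 = 3564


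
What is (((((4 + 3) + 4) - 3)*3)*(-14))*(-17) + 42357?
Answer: 48069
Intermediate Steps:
(((((4 + 3) + 4) - 3)*3)*(-14))*(-17) + 42357 = ((((7 + 4) - 3)*3)*(-14))*(-17) + 42357 = (((11 - 3)*3)*(-14))*(-17) + 42357 = ((8*3)*(-14))*(-17) + 42357 = (24*(-14))*(-17) + 42357 = -336*(-17) + 42357 = 5712 + 42357 = 48069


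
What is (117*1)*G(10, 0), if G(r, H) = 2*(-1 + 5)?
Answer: 936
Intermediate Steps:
G(r, H) = 8 (G(r, H) = 2*4 = 8)
(117*1)*G(10, 0) = (117*1)*8 = 117*8 = 936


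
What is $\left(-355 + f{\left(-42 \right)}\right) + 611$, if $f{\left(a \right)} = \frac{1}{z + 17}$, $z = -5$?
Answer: $\frac{3073}{12} \approx 256.08$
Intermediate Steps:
$f{\left(a \right)} = \frac{1}{12}$ ($f{\left(a \right)} = \frac{1}{-5 + 17} = \frac{1}{12}$)
$\left(-355 + f{\left(-42 \right)}\right) + 611 = \left(-355 + \frac{1}{12}\right) + 611 = - \frac{4259}{12} + 611 = \frac{3073}{12}$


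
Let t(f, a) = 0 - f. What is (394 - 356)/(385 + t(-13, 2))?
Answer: 19/199 ≈ 0.095477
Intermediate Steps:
t(f, a) = -f
(394 - 356)/(385 + t(-13, 2)) = (394 - 356)/(385 - 1*(-13)) = 38/(385 + 13) = 38/398 = 38*(1/398) = 19/199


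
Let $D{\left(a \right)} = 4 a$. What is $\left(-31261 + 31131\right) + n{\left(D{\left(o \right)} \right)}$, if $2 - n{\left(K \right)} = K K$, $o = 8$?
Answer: $-1152$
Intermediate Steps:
$n{\left(K \right)} = 2 - K^{2}$ ($n{\left(K \right)} = 2 - K K = 2 - K^{2}$)
$\left(-31261 + 31131\right) + n{\left(D{\left(o \right)} \right)} = \left(-31261 + 31131\right) + \left(2 - \left(4 \cdot 8\right)^{2}\right) = -130 + \left(2 - 32^{2}\right) = -130 + \left(2 - 1024\right) = -130 - 1022 = -1152$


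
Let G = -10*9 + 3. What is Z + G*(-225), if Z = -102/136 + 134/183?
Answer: 14328887/732 ≈ 19575.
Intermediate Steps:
Z = -13/732 (Z = -102*1/136 + 134*(1/183) = -¾ + 134/183 = -13/732 ≈ -0.017760)
G = -87 (G = -90 + 3 = -87)
Z + G*(-225) = -13/732 - 87*(-225) = -13/732 + 19575 = 14328887/732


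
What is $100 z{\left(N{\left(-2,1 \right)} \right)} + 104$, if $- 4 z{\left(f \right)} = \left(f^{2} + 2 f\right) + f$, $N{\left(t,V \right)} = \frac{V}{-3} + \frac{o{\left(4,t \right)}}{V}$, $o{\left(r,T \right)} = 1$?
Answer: $\frac{386}{9} \approx 42.889$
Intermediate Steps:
$N{\left(t,V \right)} = \frac{1}{V} - \frac{V}{3}$ ($N{\left(t,V \right)} = \frac{V}{-3} + 1 \frac{1}{V} = V \left(- \frac{1}{3}\right) + \frac{1}{V} = - \frac{V}{3} + \frac{1}{V} = \frac{1}{V} - \frac{V}{3}$)
$z{\left(f \right)} = - \frac{3 f}{4} - \frac{f^{2}}{4}$ ($z{\left(f \right)} = - \frac{\left(f^{2} + 2 f\right) + f}{4} = - \frac{f^{2} + 3 f}{4} = - \frac{3 f}{4} - \frac{f^{2}}{4}$)
$100 z{\left(N{\left(-2,1 \right)} \right)} + 104 = 100 \left(- \frac{\left(1^{-1} - \frac{1}{3}\right) \left(3 + \left(1^{-1} - \frac{1}{3}\right)\right)}{4}\right) + 104 = 100 \left(- \frac{\left(1 - \frac{1}{3}\right) \left(3 + \left(1 - \frac{1}{3}\right)\right)}{4}\right) + 104 = 100 \left(\left(- \frac{1}{4}\right) \frac{2}{3} \left(3 + \frac{2}{3}\right)\right) + 104 = 100 \left(\left(- \frac{1}{4}\right) \frac{2}{3} \cdot \frac{11}{3}\right) + 104 = 100 \left(- \frac{11}{18}\right) + 104 = - \frac{550}{9} + 104 = \frac{386}{9}$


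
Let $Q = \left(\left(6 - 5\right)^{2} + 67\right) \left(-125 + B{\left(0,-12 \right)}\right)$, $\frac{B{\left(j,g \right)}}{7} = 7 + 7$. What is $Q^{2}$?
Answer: $3370896$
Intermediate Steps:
$B{\left(j,g \right)} = 98$ ($B{\left(j,g \right)} = 7 \left(7 + 7\right) = 7 \cdot 14 = 98$)
$Q = -1836$ ($Q = \left(\left(6 - 5\right)^{2} + 67\right) \left(-125 + 98\right) = \left(1^{2} + 67\right) \left(-27\right) = \left(1 + 67\right) \left(-27\right) = 68 \left(-27\right) = -1836$)
$Q^{2} = \left(-1836\right)^{2} = 3370896$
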